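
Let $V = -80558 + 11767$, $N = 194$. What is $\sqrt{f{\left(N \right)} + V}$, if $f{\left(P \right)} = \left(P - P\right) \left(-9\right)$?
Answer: $i \sqrt{68791} \approx 262.28 i$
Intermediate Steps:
$V = -68791$
$f{\left(P \right)} = 0$ ($f{\left(P \right)} = 0 \left(-9\right) = 0$)
$\sqrt{f{\left(N \right)} + V} = \sqrt{0 - 68791} = \sqrt{-68791} = i \sqrt{68791}$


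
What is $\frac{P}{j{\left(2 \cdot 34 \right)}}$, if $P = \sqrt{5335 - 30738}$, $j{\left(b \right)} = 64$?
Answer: $\frac{i \sqrt{25403}}{64} \approx 2.4904 i$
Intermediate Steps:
$P = i \sqrt{25403}$ ($P = \sqrt{-25403} = i \sqrt{25403} \approx 159.38 i$)
$\frac{P}{j{\left(2 \cdot 34 \right)}} = \frac{i \sqrt{25403}}{64}$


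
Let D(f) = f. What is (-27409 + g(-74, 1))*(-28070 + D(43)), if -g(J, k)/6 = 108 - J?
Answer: 798797527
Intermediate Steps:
g(J, k) = -648 + 6*J (g(J, k) = -6*(108 - J) = -648 + 6*J)
(-27409 + g(-74, 1))*(-28070 + D(43)) = (-27409 + (-648 + 6*(-74)))*(-28070 + 43) = (-27409 + (-648 - 444))*(-28027) = (-27409 - 1092)*(-28027) = -28501*(-28027) = 798797527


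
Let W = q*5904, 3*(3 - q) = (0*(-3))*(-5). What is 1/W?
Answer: 1/17712 ≈ 5.6459e-5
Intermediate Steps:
q = 3 (q = 3 - 0*(-3)*(-5)/3 = 3 - 0*(-5) = 3 - ⅓*0 = 3 + 0 = 3)
W = 17712 (W = 3*5904 = 17712)
1/W = 1/17712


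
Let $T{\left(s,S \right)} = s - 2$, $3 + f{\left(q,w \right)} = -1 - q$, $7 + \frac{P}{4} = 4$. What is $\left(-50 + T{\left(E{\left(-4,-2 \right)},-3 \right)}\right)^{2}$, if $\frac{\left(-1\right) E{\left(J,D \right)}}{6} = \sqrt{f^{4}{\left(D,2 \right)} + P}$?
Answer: $4096$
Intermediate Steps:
$P = -12$ ($P = -28 + 4 \cdot 4 = -28 + 16 = -12$)
$f{\left(q,w \right)} = -4 - q$ ($f{\left(q,w \right)} = -3 - \left(1 + q\right) = -4 - q$)
$E{\left(J,D \right)} = - 6 \sqrt{-12 + \left(-4 - D\right)^{4}}$ ($E{\left(J,D \right)} = - 6 \sqrt{\left(-4 - D\right)^{4} - 12} = - 6 \sqrt{-12 + \left(-4 - D\right)^{4}}$)
$T{\left(s,S \right)} = -2 + s$ ($T{\left(s,S \right)} = s - 2 = -2 + s$)
$\left(-50 + T{\left(E{\left(-4,-2 \right)},-3 \right)}\right)^{2} = \left(-50 - \left(2 + 6 \sqrt{-12 + \left(4 - 2\right)^{4}}\right)\right)^{2} = \left(-50 - \left(2 + 6 \sqrt{-12 + 2^{4}}\right)\right)^{2} = \left(-50 - \left(2 + 6 \sqrt{-12 + 16}\right)\right)^{2} = \left(-50 - \left(2 + 6 \sqrt{4}\right)\right)^{2} = \left(-50 - 14\right)^{2} = \left(-64\right)^{2} = 4096$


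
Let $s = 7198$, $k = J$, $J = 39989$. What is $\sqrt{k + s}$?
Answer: $21 \sqrt{107} \approx 217.23$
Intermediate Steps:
$k = 39989$
$\sqrt{k + s} = \sqrt{39989 + 7198} = \sqrt{47187} = 21 \sqrt{107}$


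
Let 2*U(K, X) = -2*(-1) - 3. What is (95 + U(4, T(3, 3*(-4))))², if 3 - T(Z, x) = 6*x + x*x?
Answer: 35721/4 ≈ 8930.3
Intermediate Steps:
T(Z, x) = 3 - x² - 6*x (T(Z, x) = 3 - (6*x + x*x) = 3 - (6*x + x²) = 3 - (x² + 6*x) = 3 + (-x² - 6*x) = 3 - x² - 6*x)
U(K, X) = -½ (U(K, X) = (-2*(-1) - 3)/2 = (2 - 3)/2 = (½)*(-1) = -½)
(95 + U(4, T(3, 3*(-4))))² = (95 - ½)² = (189/2)² = 35721/4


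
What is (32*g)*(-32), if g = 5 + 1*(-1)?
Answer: -4096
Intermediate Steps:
g = 4 (g = 5 - 1 = 4)
(32*g)*(-32) = (32*4)*(-32) = 128*(-32) = -4096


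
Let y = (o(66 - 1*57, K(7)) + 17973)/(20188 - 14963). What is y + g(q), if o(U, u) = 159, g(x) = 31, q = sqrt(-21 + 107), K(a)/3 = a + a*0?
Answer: 180107/5225 ≈ 34.470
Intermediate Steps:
K(a) = 3*a (K(a) = 3*(a + a*0) = 3*(a + 0) = 3*a)
q = sqrt(86) ≈ 9.2736
y = 18132/5225 (y = (159 + 17973)/(20188 - 14963) = 18132/5225 ≈ 3.4702)
y + g(q) = 18132/5225 + 31 = 180107/5225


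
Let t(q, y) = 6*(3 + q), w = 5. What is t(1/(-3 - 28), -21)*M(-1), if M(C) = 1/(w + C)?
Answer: 138/31 ≈ 4.4516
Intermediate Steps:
M(C) = 1/(5 + C)
t(q, y) = 18 + 6*q
t(1/(-3 - 28), -21)*M(-1) = (18 + 6/(-3 - 28))/(5 - 1) = (18 + 6/(-31))/4 = (18 + 6*(-1/31))*(¼) = (18 - 6/31)*(¼) = (552/31)*(¼) = 138/31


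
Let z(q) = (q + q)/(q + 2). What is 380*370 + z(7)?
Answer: 1265414/9 ≈ 1.4060e+5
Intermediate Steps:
z(q) = 2*q/(2 + q) (z(q) = (2*q)/(2 + q) = 2*q/(2 + q))
380*370 + z(7) = 380*370 + 2*7/(2 + 7) = 140600 + 2*7/9 = 140600 + 2*7*(1/9) = 140600 + 14/9 = 1265414/9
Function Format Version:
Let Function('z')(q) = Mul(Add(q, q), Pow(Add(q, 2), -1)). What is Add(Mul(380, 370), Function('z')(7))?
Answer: Rational(1265414, 9) ≈ 1.4060e+5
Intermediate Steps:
Function('z')(q) = Mul(2, q, Pow(Add(2, q), -1)) (Function('z')(q) = Mul(Mul(2, q), Pow(Add(2, q), -1)) = Mul(2, q, Pow(Add(2, q), -1)))
Add(Mul(380, 370), Function('z')(7)) = Add(Mul(380, 370), Mul(2, 7, Pow(Add(2, 7), -1))) = Add(140600, Mul(2, 7, Pow(9, -1))) = Add(140600, Mul(2, 7, Rational(1, 9))) = Add(140600, Rational(14, 9)) = Rational(1265414, 9)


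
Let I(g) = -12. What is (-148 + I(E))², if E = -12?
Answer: 25600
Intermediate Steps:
(-148 + I(E))² = (-148 - 12)² = (-160)² = 25600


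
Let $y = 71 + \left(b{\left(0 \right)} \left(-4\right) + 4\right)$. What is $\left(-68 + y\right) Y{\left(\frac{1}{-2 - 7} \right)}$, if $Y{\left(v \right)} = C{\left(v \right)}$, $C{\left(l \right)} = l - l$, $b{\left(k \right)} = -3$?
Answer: $0$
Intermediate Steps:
$C{\left(l \right)} = 0$
$Y{\left(v \right)} = 0$
$y = 87$ ($y = 71 + \left(\left(-3\right) \left(-4\right) + 4\right) = 71 + \left(12 + 4\right) = 71 + 16 = 87$)
$\left(-68 + y\right) Y{\left(\frac{1}{-2 - 7} \right)} = \left(-68 + 87\right) 0 = 19 \cdot 0 = 0$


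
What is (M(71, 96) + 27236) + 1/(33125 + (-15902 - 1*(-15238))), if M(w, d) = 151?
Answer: 889009408/32461 ≈ 27387.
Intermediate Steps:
(M(71, 96) + 27236) + 1/(33125 + (-15902 - 1*(-15238))) = (151 + 27236) + 1/(33125 + (-15902 - 1*(-15238))) = 27387 + 1/(33125 + (-15902 + 15238)) = 27387 + 1/(33125 - 664) = 27387 + 1/32461 = 889009408/32461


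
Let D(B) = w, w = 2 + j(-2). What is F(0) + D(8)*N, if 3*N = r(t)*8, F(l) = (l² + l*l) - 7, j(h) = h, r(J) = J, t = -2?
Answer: -7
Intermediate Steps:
w = 0 (w = 2 - 2 = 0)
F(l) = -7 + 2*l² (F(l) = (l² + l²) - 7 = 2*l² - 7 = -7 + 2*l²)
D(B) = 0
N = -16/3 (N = (-2*8)/3 = (⅓)*(-16) = -16/3 ≈ -5.3333)
F(0) + D(8)*N = (-7 + 2*0²) + 0*(-16/3) = (-7 + 2*0) + 0 = (-7 + 0) + 0 = -7 + 0 = -7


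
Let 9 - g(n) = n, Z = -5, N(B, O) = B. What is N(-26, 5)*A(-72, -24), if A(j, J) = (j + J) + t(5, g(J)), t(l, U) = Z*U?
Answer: 6786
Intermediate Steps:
g(n) = 9 - n
t(l, U) = -5*U
A(j, J) = -45 + j + 6*J (A(j, J) = (j + J) - 5*(9 - J) = (J + j) + (-45 + 5*J) = -45 + j + 6*J)
N(-26, 5)*A(-72, -24) = -26*(-45 - 72 + 6*(-24)) = -26*(-45 - 72 - 144) = -26*(-261) = 6786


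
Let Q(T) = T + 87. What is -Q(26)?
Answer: -113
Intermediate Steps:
Q(T) = 87 + T
-Q(26) = -(87 + 26) = -1*113 = -113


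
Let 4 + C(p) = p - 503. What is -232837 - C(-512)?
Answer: -231818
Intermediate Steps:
C(p) = -507 + p (C(p) = -4 + (p - 503) = -4 + (-503 + p) = -507 + p)
-232837 - C(-512) = -232837 - (-507 - 512) = -232837 - 1*(-1019) = -232837 + 1019 = -231818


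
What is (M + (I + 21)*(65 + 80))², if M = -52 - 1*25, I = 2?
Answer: 10614564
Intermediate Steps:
M = -77 (M = -52 - 25 = -77)
(M + (I + 21)*(65 + 80))² = (-77 + (2 + 21)*(65 + 80))² = (-77 + 23*145)² = (-77 + 3335)² = 3258² = 10614564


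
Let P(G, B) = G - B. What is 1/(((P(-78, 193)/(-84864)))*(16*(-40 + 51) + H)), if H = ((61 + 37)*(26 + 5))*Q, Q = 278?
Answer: 544/1467465 ≈ 0.00037071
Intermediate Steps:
H = 844564 (H = ((61 + 37)*(26 + 5))*278 = (98*31)*278 = 3038*278 = 844564)
1/(((P(-78, 193)/(-84864)))*(16*(-40 + 51) + H)) = 1/((((-78 - 1*193)/(-84864)))*(16*(-40 + 51) + 844564)) = 1/((((-78 - 193)*(-1/84864)))*(16*11 + 844564)) = 1/(((-271*(-1/84864)))*(176 + 844564)) = 1/((271/84864)*844740) = (84864/271)*(1/844740) = 544/1467465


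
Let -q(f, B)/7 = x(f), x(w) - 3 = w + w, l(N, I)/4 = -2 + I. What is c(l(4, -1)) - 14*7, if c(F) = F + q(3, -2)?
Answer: -173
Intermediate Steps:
l(N, I) = -8 + 4*I (l(N, I) = 4*(-2 + I) = -8 + 4*I)
x(w) = 3 + 2*w (x(w) = 3 + (w + w) = 3 + 2*w)
q(f, B) = -21 - 14*f (q(f, B) = -7*(3 + 2*f) = -21 - 14*f)
c(F) = -63 + F (c(F) = F + (-21 - 14*3) = F + (-21 - 42) = F - 63 = -63 + F)
c(l(4, -1)) - 14*7 = (-63 + (-8 + 4*(-1))) - 14*7 = (-63 + (-8 - 4)) - 98 = (-63 - 12) - 98 = -75 - 98 = -173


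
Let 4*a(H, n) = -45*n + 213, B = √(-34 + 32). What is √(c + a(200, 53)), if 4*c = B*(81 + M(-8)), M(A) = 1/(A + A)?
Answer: √(-34752 + 1295*I*√2)/8 ≈ 0.6138 + 23.31*I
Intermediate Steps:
M(A) = 1/(2*A)
B = I*√2 (B = √(-2) = I*√2 ≈ 1.4142*I)
a(H, n) = 213/4 - 45*n/4 (a(H, n) = (-45*n + 213)/4 = (213 - 45*n)/4 = 213/4 - 45*n/4)
c = 1295*I*√2/64 (c = ((I*√2)*(81 + (½)/(-8)))/4 = ((I*√2)*(81 + (½)*(-⅛)))/4 = ((I*√2)*(81 - 1/16))/4 = ((I*√2)*(1295/16))/4 = (1295*I*√2/16)/4 = 1295*I*√2/64 ≈ 28.616*I)
√(c + a(200, 53)) = √(1295*I*√2/64 + (213/4 - 45/4*53)) = √(1295*I*√2/64 + (213/4 - 2385/4)) = √(1295*I*√2/64 - 543) = √(-543 + 1295*I*√2/64)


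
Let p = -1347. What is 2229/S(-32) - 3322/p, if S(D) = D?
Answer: -2896159/43104 ≈ -67.190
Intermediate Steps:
2229/S(-32) - 3322/p = 2229/(-32) - 3322/(-1347) = 2229*(-1/32) - 3322*(-1/1347) = -2229/32 + 3322/1347 = -2896159/43104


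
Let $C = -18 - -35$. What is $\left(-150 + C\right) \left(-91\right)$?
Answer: $12103$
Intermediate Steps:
$C = 17$ ($C = -18 + 35 = 17$)
$\left(-150 + C\right) \left(-91\right) = \left(-150 + 17\right) \left(-91\right) = \left(-133\right) \left(-91\right) = 12103$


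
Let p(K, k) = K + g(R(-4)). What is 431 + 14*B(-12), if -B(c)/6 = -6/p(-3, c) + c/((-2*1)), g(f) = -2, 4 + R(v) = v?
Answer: -869/5 ≈ -173.80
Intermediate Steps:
R(v) = -4 + v
p(K, k) = -2 + K (p(K, k) = K - 2 = -2 + K)
B(c) = -36/5 + 3*c (B(c) = -6*(-6/(-2 - 3) + c/((-2*1))) = -6*(-6/(-5) + c/(-2)) = -6*(-6*(-⅕) + c*(-½)) = -6*(6/5 - c/2) = -36/5 + 3*c)
431 + 14*B(-12) = 431 + 14*(-36/5 + 3*(-12)) = 431 + 14*(-36/5 - 36) = 431 + 14*(-216/5) = 431 - 3024/5 = -869/5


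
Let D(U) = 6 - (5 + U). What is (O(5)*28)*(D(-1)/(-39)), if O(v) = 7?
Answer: -392/39 ≈ -10.051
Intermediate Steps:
D(U) = 1 - U (D(U) = 6 + (-5 - U) = 1 - U)
(O(5)*28)*(D(-1)/(-39)) = (7*28)*((1 - 1*(-1))/(-39)) = 196*((1 + 1)*(-1/39)) = 196*(2*(-1/39)) = 196*(-2/39) = -392/39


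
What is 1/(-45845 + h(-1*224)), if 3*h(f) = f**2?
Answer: -3/87359 ≈ -3.4341e-5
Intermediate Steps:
h(f) = f**2/3
1/(-45845 + h(-1*224)) = 1/(-45845 + (-1*224)**2/3) = 1/(-45845 + (1/3)*(-224)**2) = 1/(-45845 + (1/3)*50176) = 1/(-45845 + 50176/3) = 1/(-87359/3) = -3/87359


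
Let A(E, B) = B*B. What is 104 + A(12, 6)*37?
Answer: 1436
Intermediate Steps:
A(E, B) = B**2
104 + A(12, 6)*37 = 104 + 6**2*37 = 104 + 36*37 = 104 + 1332 = 1436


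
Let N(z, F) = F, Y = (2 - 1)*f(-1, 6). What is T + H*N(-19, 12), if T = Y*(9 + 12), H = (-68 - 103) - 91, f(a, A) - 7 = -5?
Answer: -3102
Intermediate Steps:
f(a, A) = 2 (f(a, A) = 7 - 5 = 2)
Y = 2 (Y = (2 - 1)*2 = 1*2 = 2)
H = -262 (H = -171 - 91 = -262)
T = 42 (T = 2*(9 + 12) = 2*21 = 42)
T + H*N(-19, 12) = 42 - 262*12 = 42 - 3144 = -3102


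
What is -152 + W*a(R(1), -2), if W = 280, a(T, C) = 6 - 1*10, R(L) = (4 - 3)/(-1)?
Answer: -1272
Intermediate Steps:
R(L) = -1 (R(L) = 1*(-1) = -1)
a(T, C) = -4 (a(T, C) = 6 - 10 = -4)
-152 + W*a(R(1), -2) = -152 + 280*(-4) = -152 - 1120 = -1272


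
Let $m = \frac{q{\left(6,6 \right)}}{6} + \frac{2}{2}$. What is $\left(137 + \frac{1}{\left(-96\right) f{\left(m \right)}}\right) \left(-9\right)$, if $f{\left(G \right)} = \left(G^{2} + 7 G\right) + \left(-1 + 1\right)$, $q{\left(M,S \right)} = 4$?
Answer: $- \frac{5129253}{4160} \approx -1233.0$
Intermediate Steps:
$m = \frac{5}{3}$ ($m = \frac{4}{6} + \frac{2}{2} = 4 \cdot \frac{1}{6} + 2 \cdot \frac{1}{2} = \frac{2}{3} + 1 = \frac{5}{3} \approx 1.6667$)
$f{\left(G \right)} = G^{2} + 7 G$ ($f{\left(G \right)} = \left(G^{2} + 7 G\right) + 0 = G^{2} + 7 G$)
$\left(137 + \frac{1}{\left(-96\right) f{\left(m \right)}}\right) \left(-9\right) = \left(137 + \frac{1}{\left(-96\right) \frac{5 \left(7 + \frac{5}{3}\right)}{3}}\right) \left(-9\right) = \left(137 - \frac{1}{96 \cdot \frac{5}{3} \cdot \frac{26}{3}}\right) \left(-9\right) = \left(137 - \frac{1}{96 \cdot \frac{130}{9}}\right) \left(-9\right) = \left(137 - \frac{3}{4160}\right) \left(-9\right) = \frac{569917}{4160} \left(-9\right) = - \frac{5129253}{4160}$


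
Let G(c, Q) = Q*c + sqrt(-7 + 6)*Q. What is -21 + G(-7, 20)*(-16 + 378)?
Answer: -50701 + 7240*I ≈ -50701.0 + 7240.0*I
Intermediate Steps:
G(c, Q) = I*Q + Q*c (G(c, Q) = Q*c + sqrt(-1)*Q = Q*c + I*Q = I*Q + Q*c)
-21 + G(-7, 20)*(-16 + 378) = -21 + (20*(I - 7))*(-16 + 378) = -21 + (20*(-7 + I))*362 = -21 + (-140 + 20*I)*362 = -21 + (-50680 + 7240*I) = -50701 + 7240*I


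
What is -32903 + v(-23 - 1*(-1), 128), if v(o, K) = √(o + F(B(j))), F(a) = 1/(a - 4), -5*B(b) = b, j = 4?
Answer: -32903 + I*√3198/12 ≈ -32903.0 + 4.7126*I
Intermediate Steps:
B(b) = -b/5
F(a) = 1/(-4 + a)
v(o, K) = √(-5/24 + o) (v(o, K) = √(o + 1/(-4 - ⅕*4)) = √(o + 1/(-4 - ⅘)) = √(o + 1/(-24/5)) = √(o - 5/24) = √(-5/24 + o))
-32903 + v(-23 - 1*(-1), 128) = -32903 + √(-30 + 144*(-23 - 1*(-1)))/12 = -32903 + √(-30 + 144*(-23 + 1))/12 = -32903 + √(-30 + 144*(-22))/12 = -32903 + √(-30 - 3168)/12 = -32903 + √(-3198)/12 = -32903 + (I*√3198)/12 = -32903 + I*√3198/12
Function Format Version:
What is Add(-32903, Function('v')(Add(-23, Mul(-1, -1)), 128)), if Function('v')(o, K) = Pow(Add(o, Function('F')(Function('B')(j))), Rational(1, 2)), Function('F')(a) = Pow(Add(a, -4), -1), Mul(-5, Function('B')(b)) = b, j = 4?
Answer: Add(-32903, Mul(Rational(1, 12), I, Pow(3198, Rational(1, 2)))) ≈ Add(-32903., Mul(4.7126, I))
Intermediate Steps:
Function('B')(b) = Mul(Rational(-1, 5), b)
Function('F')(a) = Pow(Add(-4, a), -1)
Function('v')(o, K) = Pow(Add(Rational(-5, 24), o), Rational(1, 2)) (Function('v')(o, K) = Pow(Add(o, Pow(Add(-4, Mul(Rational(-1, 5), 4)), -1)), Rational(1, 2)) = Pow(Add(o, Pow(Add(-4, Rational(-4, 5)), -1)), Rational(1, 2)) = Pow(Add(o, Pow(Rational(-24, 5), -1)), Rational(1, 2)) = Pow(Add(o, Rational(-5, 24)), Rational(1, 2)) = Pow(Add(Rational(-5, 24), o), Rational(1, 2)))
Add(-32903, Function('v')(Add(-23, Mul(-1, -1)), 128)) = Add(-32903, Mul(Rational(1, 12), Pow(Add(-30, Mul(144, Add(-23, Mul(-1, -1)))), Rational(1, 2)))) = Add(-32903, Mul(Rational(1, 12), Pow(Add(-30, Mul(144, Add(-23, 1))), Rational(1, 2)))) = Add(-32903, Mul(Rational(1, 12), Pow(Add(-30, Mul(144, -22)), Rational(1, 2)))) = Add(-32903, Mul(Rational(1, 12), Pow(Add(-30, -3168), Rational(1, 2)))) = Add(-32903, Mul(Rational(1, 12), Pow(-3198, Rational(1, 2)))) = Add(-32903, Mul(Rational(1, 12), Mul(I, Pow(3198, Rational(1, 2))))) = Add(-32903, Mul(Rational(1, 12), I, Pow(3198, Rational(1, 2))))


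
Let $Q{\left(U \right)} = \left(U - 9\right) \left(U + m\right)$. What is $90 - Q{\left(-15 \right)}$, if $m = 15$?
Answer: $90$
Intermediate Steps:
$Q{\left(U \right)} = \left(-9 + U\right) \left(15 + U\right)$ ($Q{\left(U \right)} = \left(U - 9\right) \left(U + 15\right) = \left(-9 + U\right) \left(15 + U\right)$)
$90 - Q{\left(-15 \right)} = 90 - \left(-135 + \left(-15\right)^{2} + 6 \left(-15\right)\right) = 90 - \left(-135 + 225 - 90\right) = 90 - 0 = 90 + 0 = 90$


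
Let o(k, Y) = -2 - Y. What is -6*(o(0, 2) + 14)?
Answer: -60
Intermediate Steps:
-6*(o(0, 2) + 14) = -6*((-2 - 1*2) + 14) = -6*((-2 - 2) + 14) = -6*(-4 + 14) = -6*10 = -60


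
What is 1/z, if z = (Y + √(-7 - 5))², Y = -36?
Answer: I/(12*(12*√3 + 107*I)) ≈ 0.0007505 + 0.00014578*I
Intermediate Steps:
z = (-36 + 2*I*√3)² (z = (-36 + √(-7 - 5))² = (-36 + √(-12))² = (-36 + 2*I*√3)² ≈ 1284.0 - 249.42*I)
1/z = 1/(1284 - 144*I*√3)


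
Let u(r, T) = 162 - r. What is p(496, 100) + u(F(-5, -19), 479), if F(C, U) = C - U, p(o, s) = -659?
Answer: -511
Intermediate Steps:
p(496, 100) + u(F(-5, -19), 479) = -659 + (162 - (-5 - 1*(-19))) = -659 + (162 - (-5 + 19)) = -659 + (162 - 1*14) = -659 + (162 - 14) = -659 + 148 = -511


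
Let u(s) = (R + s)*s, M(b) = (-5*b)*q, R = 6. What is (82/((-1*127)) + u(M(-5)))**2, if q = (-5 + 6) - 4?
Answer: 431836922449/16129 ≈ 2.6774e+7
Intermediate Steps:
q = -3 (q = 1 - 4 = -3)
M(b) = 15*b (M(b) = -5*b*(-3) = 15*b)
u(s) = s*(6 + s) (u(s) = (6 + s)*s = s*(6 + s))
(82/((-1*127)) + u(M(-5)))**2 = (82/((-1*127)) + (15*(-5))*(6 + 15*(-5)))**2 = (82/(-127) - 75*(6 - 75))**2 = (82*(-1/127) - 75*(-69))**2 = (-82/127 + 5175)**2 = (657143/127)**2 = 431836922449/16129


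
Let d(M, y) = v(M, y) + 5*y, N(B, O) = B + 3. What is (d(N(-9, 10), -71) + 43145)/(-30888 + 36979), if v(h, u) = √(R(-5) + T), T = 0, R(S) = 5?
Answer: 42790/6091 + √5/6091 ≈ 7.0255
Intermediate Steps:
N(B, O) = 3 + B
v(h, u) = √5 (v(h, u) = √(5 + 0) = √5)
d(M, y) = √5 + 5*y
(d(N(-9, 10), -71) + 43145)/(-30888 + 36979) = ((√5 + 5*(-71)) + 43145)/(-30888 + 36979) = ((√5 - 355) + 43145)/6091 = ((-355 + √5) + 43145)*(1/6091) = (42790 + √5)*(1/6091) = 42790/6091 + √5/6091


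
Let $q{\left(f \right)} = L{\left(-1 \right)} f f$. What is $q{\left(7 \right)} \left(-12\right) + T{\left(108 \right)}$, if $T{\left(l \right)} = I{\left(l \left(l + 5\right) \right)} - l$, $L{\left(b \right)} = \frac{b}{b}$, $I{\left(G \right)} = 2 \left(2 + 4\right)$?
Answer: $-684$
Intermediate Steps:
$I{\left(G \right)} = 12$ ($I{\left(G \right)} = 2 \cdot 6 = 12$)
$L{\left(b \right)} = 1$
$q{\left(f \right)} = f^{2}$ ($q{\left(f \right)} = 1 f f = f f = f^{2}$)
$T{\left(l \right)} = 12 - l$
$q{\left(7 \right)} \left(-12\right) + T{\left(108 \right)} = 7^{2} \left(-12\right) + \left(12 - 108\right) = 49 \left(-12\right) + \left(12 - 108\right) = -588 - 96 = -684$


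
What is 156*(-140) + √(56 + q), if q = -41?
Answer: -21840 + √15 ≈ -21836.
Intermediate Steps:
156*(-140) + √(56 + q) = 156*(-140) + √(56 - 41) = -21840 + √15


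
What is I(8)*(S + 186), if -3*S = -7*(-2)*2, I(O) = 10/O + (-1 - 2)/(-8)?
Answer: 3445/12 ≈ 287.08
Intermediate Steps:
I(O) = 3/8 + 10/O (I(O) = 10/O - 3*(-⅛) = 10/O + 3/8 = 3/8 + 10/O)
S = -28/3 (S = -(-7*(-2))*2/3 = -14*2/3 = -⅓*28 = -28/3 ≈ -9.3333)
I(8)*(S + 186) = (3/8 + 10/8)*(-28/3 + 186) = (3/8 + 10*(⅛))*(530/3) = (3/8 + 5/4)*(530/3) = (13/8)*(530/3) = 3445/12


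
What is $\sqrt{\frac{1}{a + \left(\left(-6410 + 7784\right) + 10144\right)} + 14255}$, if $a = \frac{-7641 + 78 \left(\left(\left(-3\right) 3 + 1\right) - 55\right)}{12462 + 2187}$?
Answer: $\frac{\sqrt{45084804114638267202}}{56238209} \approx 119.39$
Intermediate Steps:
$a = - \frac{4185}{4883}$ ($a = \frac{-7641 + 78 \left(\left(-9 + 1\right) - 55\right)}{14649} = \left(-7641 + 78 \left(-8 - 55\right)\right) \frac{1}{14649} = \left(-7641 + 78 \left(-63\right)\right) \frac{1}{14649} = \left(-7641 - 4914\right) \frac{1}{14649} = \left(-12555\right) \frac{1}{14649} = - \frac{4185}{4883} \approx -0.85705$)
$\sqrt{\frac{1}{a + \left(\left(-6410 + 7784\right) + 10144\right)} + 14255} = \sqrt{\frac{1}{- \frac{4185}{4883} + \left(\left(-6410 + 7784\right) + 10144\right)} + 14255} = \sqrt{\frac{1}{- \frac{4185}{4883} + \left(1374 + 10144\right)} + 14255} = \sqrt{\frac{1}{- \frac{4185}{4883} + 11518} + 14255} = \sqrt{\frac{1}{\frac{56238209}{4883}} + 14255} = \sqrt{\frac{4883}{56238209} + 14255} = \sqrt{\frac{801675674178}{56238209}} = \frac{\sqrt{45084804114638267202}}{56238209}$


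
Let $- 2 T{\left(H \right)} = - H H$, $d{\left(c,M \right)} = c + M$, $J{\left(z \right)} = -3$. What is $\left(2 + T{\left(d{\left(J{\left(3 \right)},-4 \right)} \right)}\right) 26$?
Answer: $689$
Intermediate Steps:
$d{\left(c,M \right)} = M + c$
$T{\left(H \right)} = \frac{H^{2}}{2}$ ($T{\left(H \right)} = - \frac{\left(-1\right) H H}{2} = - \frac{\left(-1\right) H^{2}}{2} = \frac{H^{2}}{2}$)
$\left(2 + T{\left(d{\left(J{\left(3 \right)},-4 \right)} \right)}\right) 26 = \left(2 + \frac{\left(-4 - 3\right)^{2}}{2}\right) 26 = \left(2 + \frac{\left(-7\right)^{2}}{2}\right) 26 = \left(2 + \frac{1}{2} \cdot 49\right) 26 = \left(2 + \frac{49}{2}\right) 26 = \frac{53}{2} \cdot 26 = 689$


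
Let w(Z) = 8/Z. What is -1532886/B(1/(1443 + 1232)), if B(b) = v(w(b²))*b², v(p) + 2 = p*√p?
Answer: -5484378691875/46897823495281249999999 - 839824965728828203125000*√2/46897823495281249999999 ≈ -25.325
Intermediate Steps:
v(p) = -2 + p^(3/2) (v(p) = -2 + p*√p = -2 + p^(3/2))
B(b) = b²*(-2 + 16*√2*(b⁻²)^(3/2)) (B(b) = (-2 + (8/(b²))^(3/2))*b² = (-2 + (8/b²)^(3/2))*b² = (-2 + 16*√2*(b⁻²)^(3/2))*b² = b²*(-2 + 16*√2*(b⁻²)^(3/2)))
-1532886/B(1/(1443 + 1232)) = -1532886*(1443 + 1232)²/(-2 + 16*√2*((1/(1443 + 1232))⁻²)^(3/2)) = -1532886*7155625/(-2 + 16*√2*((1/2675)⁻²)^(3/2)) = -1532886*7155625/(-2 + 16*√2*7155625^(3/2)) = -1532886*7155625/(-2 + 16*√2*19141296875) = -1532886*7155625/(-2 + 306260750000*√2) = -1532886/(-2/7155625 + 42800*√2)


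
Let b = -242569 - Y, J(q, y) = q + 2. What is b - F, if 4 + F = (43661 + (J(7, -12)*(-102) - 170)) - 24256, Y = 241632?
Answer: -502514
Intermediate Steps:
J(q, y) = 2 + q
b = -484201 (b = -242569 - 1*241632 = -242569 - 241632 = -484201)
F = 18313 (F = -4 + ((43661 + ((2 + 7)*(-102) - 170)) - 24256) = -4 + ((43661 + (9*(-102) - 170)) - 24256) = -4 + ((43661 + (-918 - 170)) - 24256) = -4 + ((43661 - 1088) - 24256) = -4 + (42573 - 24256) = -4 + 18317 = 18313)
b - F = -484201 - 1*18313 = -484201 - 18313 = -502514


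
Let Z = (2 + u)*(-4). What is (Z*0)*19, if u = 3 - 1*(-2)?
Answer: 0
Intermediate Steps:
u = 5 (u = 3 + 2 = 5)
Z = -28 (Z = (2 + 5)*(-4) = 7*(-4) = -28)
(Z*0)*19 = -28*0*19 = 0*19 = 0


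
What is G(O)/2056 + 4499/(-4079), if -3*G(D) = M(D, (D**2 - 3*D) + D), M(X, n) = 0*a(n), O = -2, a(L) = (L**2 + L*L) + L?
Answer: -4499/4079 ≈ -1.1030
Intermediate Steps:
a(L) = L + 2*L**2 (a(L) = (L**2 + L**2) + L = 2*L**2 + L = L + 2*L**2)
M(X, n) = 0 (M(X, n) = 0*(n*(1 + 2*n)) = 0)
G(D) = 0 (G(D) = -1/3*0 = 0)
G(O)/2056 + 4499/(-4079) = 0/2056 + 4499/(-4079) = 0*(1/2056) + 4499*(-1/4079) = 0 - 4499/4079 = -4499/4079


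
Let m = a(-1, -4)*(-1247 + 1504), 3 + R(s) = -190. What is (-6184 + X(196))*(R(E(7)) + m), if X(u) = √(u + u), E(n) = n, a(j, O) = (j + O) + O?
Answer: 15497104 - 35084*√2 ≈ 1.5447e+7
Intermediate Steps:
a(j, O) = j + 2*O (a(j, O) = (O + j) + O = j + 2*O)
R(s) = -193 (R(s) = -3 - 190 = -193)
X(u) = √2*√u (X(u) = √(2*u) = √2*√u)
m = -2313 (m = (-1 + 2*(-4))*(-1247 + 1504) = (-1 - 8)*257 = -9*257 = -2313)
(-6184 + X(196))*(R(E(7)) + m) = (-6184 + √2*√196)*(-193 - 2313) = (-6184 + √2*14)*(-2506) = (-6184 + 14*√2)*(-2506) = 15497104 - 35084*√2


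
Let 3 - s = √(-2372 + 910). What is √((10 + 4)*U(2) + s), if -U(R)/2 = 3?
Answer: √(-81 - I*√1462) ≈ 2.0702 - 9.235*I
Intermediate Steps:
U(R) = -6 (U(R) = -2*3 = -6)
s = 3 - I*√1462 (s = 3 - √(-2372 + 910) = 3 - √(-1462) = 3 - I*√1462 ≈ 3.0 - 38.236*I)
√((10 + 4)*U(2) + s) = √((10 + 4)*(-6) + (3 - I*√1462)) = √(14*(-6) + (3 - I*√1462)) = √(-84 + (3 - I*√1462)) = √(-81 - I*√1462)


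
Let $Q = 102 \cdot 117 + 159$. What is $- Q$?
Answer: $-12093$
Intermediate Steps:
$Q = 12093$ ($Q = 11934 + 159 = 12093$)
$- Q = \left(-1\right) 12093 = -12093$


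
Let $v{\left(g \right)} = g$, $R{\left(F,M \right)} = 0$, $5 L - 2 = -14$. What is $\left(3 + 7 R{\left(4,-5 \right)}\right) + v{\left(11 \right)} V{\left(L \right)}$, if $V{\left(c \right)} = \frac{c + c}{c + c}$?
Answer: $14$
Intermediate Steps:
$L = - \frac{12}{5}$ ($L = \frac{2}{5} + \frac{1}{5} \left(-14\right) = \frac{2}{5} - \frac{14}{5} = - \frac{12}{5} \approx -2.4$)
$V{\left(c \right)} = 1$ ($V{\left(c \right)} = \frac{2 c}{2 c} = 2 c \frac{1}{2 c} = 1$)
$\left(3 + 7 R{\left(4,-5 \right)}\right) + v{\left(11 \right)} V{\left(L \right)} = \left(3 + 7 \cdot 0\right) + 11 \cdot 1 = \left(3 + 0\right) + 11 = 3 + 11 = 14$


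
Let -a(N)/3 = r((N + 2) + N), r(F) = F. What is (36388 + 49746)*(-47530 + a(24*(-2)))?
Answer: -4069659232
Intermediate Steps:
a(N) = -6 - 6*N (a(N) = -3*((N + 2) + N) = -3*((2 + N) + N) = -3*(2 + 2*N) = -6 - 6*N)
(36388 + 49746)*(-47530 + a(24*(-2))) = (36388 + 49746)*(-47530 + (-6 - 144*(-2))) = 86134*(-47530 + (-6 - 6*(-48))) = 86134*(-47530 + (-6 + 288)) = 86134*(-47530 + 282) = 86134*(-47248) = -4069659232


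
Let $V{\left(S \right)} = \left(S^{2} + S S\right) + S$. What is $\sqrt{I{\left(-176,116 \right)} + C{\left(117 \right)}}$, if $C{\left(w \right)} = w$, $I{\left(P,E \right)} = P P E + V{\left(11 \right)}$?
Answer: $\sqrt{3593586} \approx 1895.7$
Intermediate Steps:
$V{\left(S \right)} = S + 2 S^{2}$ ($V{\left(S \right)} = \left(S^{2} + S^{2}\right) + S = 2 S^{2} + S = S + 2 S^{2}$)
$I{\left(P,E \right)} = 253 + E P^{2}$ ($I{\left(P,E \right)} = P P E + 11 \left(1 + 2 \cdot 11\right) = P^{2} E + 11 \left(1 + 22\right) = E P^{2} + 11 \cdot 23 = E P^{2} + 253 = 253 + E P^{2}$)
$\sqrt{I{\left(-176,116 \right)} + C{\left(117 \right)}} = \sqrt{\left(253 + 116 \left(-176\right)^{2}\right) + 117} = \sqrt{\left(253 + 116 \cdot 30976\right) + 117} = \sqrt{\left(253 + 3593216\right) + 117} = \sqrt{3593469 + 117} = \sqrt{3593586}$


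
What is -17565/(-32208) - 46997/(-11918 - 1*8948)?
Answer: 313365111/112008688 ≈ 2.7977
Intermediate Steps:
-17565/(-32208) - 46997/(-11918 - 1*8948) = -17565*(-1/32208) - 46997/(-11918 - 8948) = 5855/10736 - 46997/(-20866) = 5855/10736 - 46997*(-1/20866) = 5855/10736 + 46997/20866 = 313365111/112008688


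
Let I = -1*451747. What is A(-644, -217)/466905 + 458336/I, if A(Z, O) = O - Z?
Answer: -213806474111/210922933035 ≈ -1.0137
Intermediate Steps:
I = -451747
A(-644, -217)/466905 + 458336/I = (-217 - 1*(-644))/466905 + 458336/(-451747) = (-217 + 644)*(1/466905) + 458336*(-1/451747) = 427*(1/466905) - 458336/451747 = 427/466905 - 458336/451747 = -213806474111/210922933035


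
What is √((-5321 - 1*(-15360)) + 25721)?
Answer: 4*√2235 ≈ 189.10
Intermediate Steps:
√((-5321 - 1*(-15360)) + 25721) = √((-5321 + 15360) + 25721) = √(10039 + 25721) = √35760 = 4*√2235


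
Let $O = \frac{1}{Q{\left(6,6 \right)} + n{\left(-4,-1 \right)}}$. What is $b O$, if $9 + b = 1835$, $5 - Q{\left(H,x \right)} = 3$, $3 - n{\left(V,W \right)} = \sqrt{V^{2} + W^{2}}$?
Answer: $\frac{4565}{4} + \frac{913 \sqrt{17}}{4} \approx 2082.3$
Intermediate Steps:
$n{\left(V,W \right)} = 3 - \sqrt{V^{2} + W^{2}}$
$Q{\left(H,x \right)} = 2$ ($Q{\left(H,x \right)} = 5 - 3 = 2$)
$b = 1826$ ($b = -9 + 1835 = 1826$)
$O = \frac{1}{5 - \sqrt{17}}$ ($O = \frac{1}{2 + \left(3 - \sqrt{\left(-4\right)^{2} + \left(-1\right)^{2}}\right)} = \frac{1}{2 + \left(3 - \sqrt{16 + 1}\right)} = \frac{1}{2 + \left(3 - \sqrt{17}\right)} = \frac{1}{5 - \sqrt{17}} \approx 1.1404$)
$b O = 1826 \left(\frac{5}{8} + \frac{\sqrt{17}}{8}\right) = \frac{4565}{4} + \frac{913 \sqrt{17}}{4}$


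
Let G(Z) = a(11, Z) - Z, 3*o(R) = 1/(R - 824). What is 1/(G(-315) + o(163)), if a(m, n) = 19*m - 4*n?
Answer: 1983/3537671 ≈ 0.00056054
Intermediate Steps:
a(m, n) = -4*n + 19*m
o(R) = 1/(3*(-824 + R)) (o(R) = 1/(3*(R - 824)) = 1/(3*(-824 + R)))
G(Z) = 209 - 5*Z (G(Z) = (-4*Z + 19*11) - Z = (-4*Z + 209) - Z = (209 - 4*Z) - Z = 209 - 5*Z)
1/(G(-315) + o(163)) = 1/((209 - 5*(-315)) + 1/(3*(-824 + 163))) = 1/((209 + 1575) + (1/3)/(-661)) = 1/(1784 + (1/3)*(-1/661)) = 1/(1784 - 1/1983) = 1/(3537671/1983) = 1983/3537671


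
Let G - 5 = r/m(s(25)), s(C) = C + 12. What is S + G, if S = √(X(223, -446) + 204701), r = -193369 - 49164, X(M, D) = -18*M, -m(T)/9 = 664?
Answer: 272413/5976 + √200687 ≈ 493.57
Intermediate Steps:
s(C) = 12 + C
m(T) = -5976 (m(T) = -9*664 = -5976)
r = -242533
S = √200687 (S = √(-18*223 + 204701) = √(-4014 + 204701) = √200687 ≈ 447.98)
G = 272413/5976 (G = 5 - 242533/(-5976) = 5 - 242533*(-1/5976) = 5 + 242533/5976 = 272413/5976 ≈ 45.584)
S + G = √200687 + 272413/5976 = 272413/5976 + √200687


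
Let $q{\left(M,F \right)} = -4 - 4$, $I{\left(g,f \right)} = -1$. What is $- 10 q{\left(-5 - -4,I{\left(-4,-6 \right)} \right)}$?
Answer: $80$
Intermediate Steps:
$q{\left(M,F \right)} = -8$ ($q{\left(M,F \right)} = -4 - 4 = -8$)
$- 10 q{\left(-5 - -4,I{\left(-4,-6 \right)} \right)} = \left(-10\right) \left(-8\right) = 80$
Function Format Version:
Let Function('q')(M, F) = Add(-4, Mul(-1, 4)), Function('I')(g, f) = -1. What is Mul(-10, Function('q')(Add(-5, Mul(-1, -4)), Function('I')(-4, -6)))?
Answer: 80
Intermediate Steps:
Function('q')(M, F) = -8 (Function('q')(M, F) = Add(-4, -4) = -8)
Mul(-10, Function('q')(Add(-5, Mul(-1, -4)), Function('I')(-4, -6))) = Mul(-10, -8) = 80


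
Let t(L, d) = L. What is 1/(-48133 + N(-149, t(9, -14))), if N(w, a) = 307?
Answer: -1/47826 ≈ -2.0909e-5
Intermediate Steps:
1/(-48133 + N(-149, t(9, -14))) = 1/(-48133 + 307) = 1/(-47826) = -1/47826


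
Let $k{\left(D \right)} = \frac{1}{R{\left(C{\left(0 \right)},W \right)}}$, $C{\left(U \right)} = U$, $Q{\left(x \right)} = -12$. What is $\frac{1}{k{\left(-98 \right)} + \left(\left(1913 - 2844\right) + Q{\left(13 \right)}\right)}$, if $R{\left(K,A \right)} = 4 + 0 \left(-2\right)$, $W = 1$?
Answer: $- \frac{4}{3771} \approx -0.0010607$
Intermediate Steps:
$R{\left(K,A \right)} = 4$ ($R{\left(K,A \right)} = 4 + 0 = 4$)
$k{\left(D \right)} = \frac{1}{4}$
$\frac{1}{k{\left(-98 \right)} + \left(\left(1913 - 2844\right) + Q{\left(13 \right)}\right)} = \frac{1}{\frac{1}{4} + \left(\left(1913 - 2844\right) - 12\right)} = \frac{1}{\frac{1}{4} - 943} = \frac{1}{- \frac{3771}{4}} = - \frac{4}{3771}$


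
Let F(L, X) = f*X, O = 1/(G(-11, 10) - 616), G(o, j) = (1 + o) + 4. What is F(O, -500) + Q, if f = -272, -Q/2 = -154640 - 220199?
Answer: 885678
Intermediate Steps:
G(o, j) = 5 + o
Q = 749678 (Q = -2*(-154640 - 220199) = -2*(-374839) = 749678)
O = -1/622 (O = 1/((5 - 11) - 616) = 1/(-6 - 616) = 1/(-622) = -1/622 ≈ -0.0016077)
F(L, X) = -272*X
F(O, -500) + Q = -272*(-500) + 749678 = 136000 + 749678 = 885678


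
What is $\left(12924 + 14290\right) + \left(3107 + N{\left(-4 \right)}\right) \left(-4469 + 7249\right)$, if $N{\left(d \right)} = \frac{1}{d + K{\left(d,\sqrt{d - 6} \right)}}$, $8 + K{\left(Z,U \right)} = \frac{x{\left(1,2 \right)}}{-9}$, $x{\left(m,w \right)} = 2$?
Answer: $\frac{95308912}{11} \approx 8.6644 \cdot 10^{6}$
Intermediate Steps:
$K{\left(Z,U \right)} = - \frac{74}{9}$ ($K{\left(Z,U \right)} = -8 + \frac{2}{-9} = -8 + 2 \left(- \frac{1}{9}\right) = -8 - \frac{2}{9} = - \frac{74}{9}$)
$N{\left(d \right)} = \frac{1}{- \frac{74}{9} + d}$ ($N{\left(d \right)} = \frac{1}{d - \frac{74}{9}} = \frac{1}{- \frac{74}{9} + d}$)
$\left(12924 + 14290\right) + \left(3107 + N{\left(-4 \right)}\right) \left(-4469 + 7249\right) = \left(12924 + 14290\right) + \left(3107 + \frac{9}{-74 + 9 \left(-4\right)}\right) \left(-4469 + 7249\right) = 27214 + \left(3107 + \frac{9}{-74 - 36}\right) 2780 = 27214 + \left(3107 + \frac{9}{-110}\right) 2780 = 27214 + \left(3107 + 9 \left(- \frac{1}{110}\right)\right) 2780 = 27214 + \left(3107 - \frac{9}{110}\right) 2780 = 27214 + \frac{341761}{110} \cdot 2780 = 27214 + \frac{95009558}{11} = \frac{95308912}{11}$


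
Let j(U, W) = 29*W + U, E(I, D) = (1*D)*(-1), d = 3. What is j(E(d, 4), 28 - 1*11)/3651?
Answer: 163/1217 ≈ 0.13394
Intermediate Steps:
E(I, D) = -D (E(I, D) = D*(-1) = -D)
j(U, W) = U + 29*W
j(E(d, 4), 28 - 1*11)/3651 = (-1*4 + 29*(28 - 1*11))/3651 = (-4 + 29*(28 - 11))*(1/3651) = (-4 + 29*17)*(1/3651) = (-4 + 493)*(1/3651) = 489*(1/3651) = 163/1217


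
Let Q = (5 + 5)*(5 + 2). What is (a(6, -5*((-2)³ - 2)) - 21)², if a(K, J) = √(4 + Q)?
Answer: (21 - √74)² ≈ 153.70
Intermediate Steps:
Q = 70 (Q = 10*7 = 70)
a(K, J) = √74 (a(K, J) = √(4 + 70) = √74)
(a(6, -5*((-2)³ - 2)) - 21)² = (√74 - 21)² = (-21 + √74)²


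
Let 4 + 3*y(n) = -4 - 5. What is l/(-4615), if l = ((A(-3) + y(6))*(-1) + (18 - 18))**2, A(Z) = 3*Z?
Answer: -320/8307 ≈ -0.038522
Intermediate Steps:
y(n) = -13/3 (y(n) = -4/3 + (-4 - 5)/3 = -4/3 + (1/3)*(-9) = -4/3 - 3 = -13/3)
l = 1600/9 (l = ((3*(-3) - 13/3)*(-1) + (18 - 18))**2 = ((-9 - 13/3)*(-1) + 0)**2 = (-40/3*(-1) + 0)**2 = (40/3 + 0)**2 = (40/3)**2 = 1600/9 ≈ 177.78)
l/(-4615) = (1600/9)/(-4615) = (1600/9)*(-1/4615) = -320/8307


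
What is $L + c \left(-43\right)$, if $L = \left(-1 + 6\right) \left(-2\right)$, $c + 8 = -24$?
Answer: $1366$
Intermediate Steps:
$c = -32$ ($c = -8 - 24 = -32$)
$L = -10$ ($L = 5 \left(-2\right) = -10$)
$L + c \left(-43\right) = -10 - -1376 = -10 + 1376 = 1366$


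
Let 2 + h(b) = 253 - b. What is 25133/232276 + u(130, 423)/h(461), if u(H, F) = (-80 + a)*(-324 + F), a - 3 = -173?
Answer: 191803631/1625932 ≈ 117.97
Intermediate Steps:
a = -170 (a = 3 - 173 = -170)
h(b) = 251 - b (h(b) = -2 + (253 - b) = 251 - b)
u(H, F) = 81000 - 250*F (u(H, F) = (-80 - 170)*(-324 + F) = -250*(-324 + F) = 81000 - 250*F)
25133/232276 + u(130, 423)/h(461) = 25133/232276 + (81000 - 250*423)/(251 - 1*461) = 25133*(1/232276) + (81000 - 105750)/(251 - 461) = 25133/232276 - 24750/(-210) = 25133/232276 - 24750*(-1/210) = 25133/232276 + 825/7 = 191803631/1625932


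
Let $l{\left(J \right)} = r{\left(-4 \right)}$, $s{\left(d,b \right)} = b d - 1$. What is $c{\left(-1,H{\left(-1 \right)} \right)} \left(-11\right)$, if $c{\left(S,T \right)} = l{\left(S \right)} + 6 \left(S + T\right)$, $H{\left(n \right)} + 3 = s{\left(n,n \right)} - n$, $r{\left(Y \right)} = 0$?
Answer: $198$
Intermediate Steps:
$s{\left(d,b \right)} = -1 + b d$
$l{\left(J \right)} = 0$
$H{\left(n \right)} = -4 + n^{2} - n$ ($H{\left(n \right)} = -3 - \left(1 + n - n n\right) = -3 - \left(1 + n - n^{2}\right) = -4 + n^{2} - n$)
$c{\left(S,T \right)} = 6 S + 6 T$ ($c{\left(S,T \right)} = 0 + 6 \left(S + T\right) = 0 + \left(6 S + 6 T\right) = 6 S + 6 T$)
$c{\left(-1,H{\left(-1 \right)} \right)} \left(-11\right) = \left(6 \left(-1\right) + 6 \left(-4 + \left(-1\right)^{2} - -1\right)\right) \left(-11\right) = \left(-6 + 6 \left(-4 + 1 + 1\right)\right) \left(-11\right) = \left(-6 + 6 \left(-2\right)\right) \left(-11\right) = \left(-6 - 12\right) \left(-11\right) = \left(-18\right) \left(-11\right) = 198$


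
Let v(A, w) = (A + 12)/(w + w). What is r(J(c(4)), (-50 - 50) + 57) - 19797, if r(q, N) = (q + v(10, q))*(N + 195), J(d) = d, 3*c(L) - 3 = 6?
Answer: -56351/3 ≈ -18784.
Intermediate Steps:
v(A, w) = (12 + A)/(2*w) (v(A, w) = (12 + A)/((2*w)) = (12 + A)*(1/(2*w)) = (12 + A)/(2*w))
c(L) = 3 (c(L) = 1 + (1/3)*6 = 1 + 2 = 3)
r(q, N) = (195 + N)*(q + 11/q) (r(q, N) = (q + (12 + 10)/(2*q))*(N + 195) = (q + (1/2)*22/q)*(195 + N) = (q + 11/q)*(195 + N) = (195 + N)*(q + 11/q))
r(J(c(4)), (-50 - 50) + 57) - 19797 = (2145 + 11*((-50 - 50) + 57) + 3**2*(195 + ((-50 - 50) + 57)))/3 - 19797 = (2145 + 11*(-100 + 57) + 9*(195 + (-100 + 57)))/3 - 19797 = (2145 + 11*(-43) + 9*(195 - 43))/3 - 19797 = (2145 - 473 + 9*152)/3 - 19797 = (2145 - 473 + 1368)/3 - 19797 = (1/3)*3040 - 19797 = 3040/3 - 19797 = -56351/3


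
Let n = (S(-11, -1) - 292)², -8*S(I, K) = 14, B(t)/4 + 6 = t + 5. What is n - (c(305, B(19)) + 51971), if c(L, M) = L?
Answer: 544209/16 ≈ 34013.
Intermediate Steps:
B(t) = -4 + 4*t (B(t) = -24 + 4*(t + 5) = -24 + 4*(5 + t) = -24 + (20 + 4*t) = -4 + 4*t)
S(I, K) = -7/4 (S(I, K) = -⅛*14 = -7/4)
n = 1380625/16 (n = (-7/4 - 292)² = (-1175/4)² = 1380625/16 ≈ 86289.)
n - (c(305, B(19)) + 51971) = 1380625/16 - (305 + 51971) = 1380625/16 - 1*52276 = 1380625/16 - 52276 = 544209/16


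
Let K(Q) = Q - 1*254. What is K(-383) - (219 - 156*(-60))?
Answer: -10216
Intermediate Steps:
K(Q) = -254 + Q (K(Q) = Q - 254 = -254 + Q)
K(-383) - (219 - 156*(-60)) = (-254 - 383) - (219 - 156*(-60)) = -637 - (219 + 9360) = -637 - 1*9579 = -637 - 9579 = -10216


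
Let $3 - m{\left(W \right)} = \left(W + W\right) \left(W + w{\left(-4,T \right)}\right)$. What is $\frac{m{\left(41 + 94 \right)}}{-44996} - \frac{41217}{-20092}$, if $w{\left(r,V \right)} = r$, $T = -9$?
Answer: $\frac{320649237}{113007454} \approx 2.8374$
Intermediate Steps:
$m{\left(W \right)} = 3 - 2 W \left(-4 + W\right)$ ($m{\left(W \right)} = 3 - \left(W + W\right) \left(W - 4\right) = 3 - 2 W \left(-4 + W\right)$)
$\frac{m{\left(41 + 94 \right)}}{-44996} - \frac{41217}{-20092} = \frac{3 - 2 \left(41 + 94\right)^{2} + 8 \left(41 + 94\right)}{-44996} - \frac{41217}{-20092} = \left(3 - 2 \cdot 135^{2} + 8 \cdot 135\right) \left(- \frac{1}{44996}\right) - - \frac{41217}{20092} = \left(3 - 36450 + 1080\right) \left(- \frac{1}{44996}\right) + \frac{41217}{20092} = \left(-35367\right) \left(- \frac{1}{44996}\right) + \frac{41217}{20092} = \frac{35367}{44996} + \frac{41217}{20092} = \frac{320649237}{113007454}$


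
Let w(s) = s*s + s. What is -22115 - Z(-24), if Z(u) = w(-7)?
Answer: -22157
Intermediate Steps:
w(s) = s + s**2 (w(s) = s**2 + s = s + s**2)
Z(u) = 42 (Z(u) = -7*(1 - 7) = -7*(-6) = 42)
-22115 - Z(-24) = -22115 - 1*42 = -22115 - 42 = -22157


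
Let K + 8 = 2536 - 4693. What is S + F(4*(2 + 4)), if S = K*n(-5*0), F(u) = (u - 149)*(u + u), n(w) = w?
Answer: -6000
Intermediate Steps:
K = -2165 (K = -8 + (2536 - 4693) = -8 - 2157 = -2165)
F(u) = 2*u*(-149 + u) (F(u) = (-149 + u)*(2*u) = 2*u*(-149 + u))
S = 0 (S = -(-10825)*0 = -2165*0 = 0)
S + F(4*(2 + 4)) = 0 + 2*(4*(2 + 4))*(-149 + 4*(2 + 4)) = 0 + 2*(4*6)*(-149 + 4*6) = 0 + 2*24*(-149 + 24) = 0 + 2*24*(-125) = 0 - 6000 = -6000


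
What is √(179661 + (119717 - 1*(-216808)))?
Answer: 33*√474 ≈ 718.46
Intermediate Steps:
√(179661 + (119717 - 1*(-216808))) = √(179661 + (119717 + 216808)) = √(179661 + 336525) = √516186 = 33*√474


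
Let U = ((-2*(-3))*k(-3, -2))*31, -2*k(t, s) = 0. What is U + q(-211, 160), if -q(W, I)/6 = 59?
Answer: -354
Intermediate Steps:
q(W, I) = -354 (q(W, I) = -6*59 = -354)
k(t, s) = 0 (k(t, s) = -½*0 = 0)
U = 0 (U = (-2*(-3)*0)*31 = (6*0)*31 = 0*31 = 0)
U + q(-211, 160) = 0 - 354 = -354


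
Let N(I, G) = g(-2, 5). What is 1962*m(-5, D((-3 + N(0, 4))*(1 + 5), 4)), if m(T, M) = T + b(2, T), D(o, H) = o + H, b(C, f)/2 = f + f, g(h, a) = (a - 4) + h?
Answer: -49050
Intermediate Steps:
g(h, a) = -4 + a + h (g(h, a) = (-4 + a) + h = -4 + a + h)
b(C, f) = 4*f (b(C, f) = 2*(f + f) = 2*(2*f) = 4*f)
N(I, G) = -1 (N(I, G) = -4 + 5 - 2 = -1)
D(o, H) = H + o
m(T, M) = 5*T (m(T, M) = T + 4*T = 5*T)
1962*m(-5, D((-3 + N(0, 4))*(1 + 5), 4)) = 1962*(5*(-5)) = 1962*(-25) = -49050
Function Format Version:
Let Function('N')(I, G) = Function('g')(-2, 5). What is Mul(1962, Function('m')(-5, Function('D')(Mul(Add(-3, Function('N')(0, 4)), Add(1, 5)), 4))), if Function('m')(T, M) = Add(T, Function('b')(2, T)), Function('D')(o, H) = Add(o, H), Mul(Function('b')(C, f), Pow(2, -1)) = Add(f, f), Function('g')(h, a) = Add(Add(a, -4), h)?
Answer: -49050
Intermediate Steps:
Function('g')(h, a) = Add(-4, a, h) (Function('g')(h, a) = Add(Add(-4, a), h) = Add(-4, a, h))
Function('b')(C, f) = Mul(4, f) (Function('b')(C, f) = Mul(2, Add(f, f)) = Mul(2, Mul(2, f)) = Mul(4, f))
Function('N')(I, G) = -1 (Function('N')(I, G) = Add(-4, 5, -2) = -1)
Function('D')(o, H) = Add(H, o)
Function('m')(T, M) = Mul(5, T) (Function('m')(T, M) = Add(T, Mul(4, T)) = Mul(5, T))
Mul(1962, Function('m')(-5, Function('D')(Mul(Add(-3, Function('N')(0, 4)), Add(1, 5)), 4))) = Mul(1962, Mul(5, -5)) = Mul(1962, -25) = -49050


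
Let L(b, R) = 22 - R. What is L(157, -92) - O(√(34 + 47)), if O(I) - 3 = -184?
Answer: 295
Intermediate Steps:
O(I) = -181 (O(I) = 3 - 184 = -181)
L(157, -92) - O(√(34 + 47)) = (22 - 1*(-92)) - 1*(-181) = (22 + 92) + 181 = 114 + 181 = 295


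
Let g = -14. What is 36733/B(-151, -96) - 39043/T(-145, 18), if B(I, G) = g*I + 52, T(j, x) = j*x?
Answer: 15036689/471105 ≈ 31.918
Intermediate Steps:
B(I, G) = 52 - 14*I (B(I, G) = -14*I + 52 = 52 - 14*I)
36733/B(-151, -96) - 39043/T(-145, 18) = 36733/(52 - 14*(-151)) - 39043/((-145*18)) = 36733/(52 + 2114) - 39043/(-2610) = 36733/2166 - 39043*(-1/2610) = 36733*(1/2166) + 39043/2610 = 36733/2166 + 39043/2610 = 15036689/471105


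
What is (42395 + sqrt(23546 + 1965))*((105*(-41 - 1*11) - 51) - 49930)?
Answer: -2350421195 - 55441*sqrt(25511) ≈ -2.3593e+9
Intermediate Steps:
(42395 + sqrt(23546 + 1965))*((105*(-41 - 1*11) - 51) - 49930) = (42395 + sqrt(25511))*((105*(-41 - 11) - 51) - 49930) = (42395 + sqrt(25511))*((105*(-52) - 51) - 49930) = (42395 + sqrt(25511))*((-5460 - 51) - 49930) = (42395 + sqrt(25511))*(-5511 - 49930) = (42395 + sqrt(25511))*(-55441) = -2350421195 - 55441*sqrt(25511)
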